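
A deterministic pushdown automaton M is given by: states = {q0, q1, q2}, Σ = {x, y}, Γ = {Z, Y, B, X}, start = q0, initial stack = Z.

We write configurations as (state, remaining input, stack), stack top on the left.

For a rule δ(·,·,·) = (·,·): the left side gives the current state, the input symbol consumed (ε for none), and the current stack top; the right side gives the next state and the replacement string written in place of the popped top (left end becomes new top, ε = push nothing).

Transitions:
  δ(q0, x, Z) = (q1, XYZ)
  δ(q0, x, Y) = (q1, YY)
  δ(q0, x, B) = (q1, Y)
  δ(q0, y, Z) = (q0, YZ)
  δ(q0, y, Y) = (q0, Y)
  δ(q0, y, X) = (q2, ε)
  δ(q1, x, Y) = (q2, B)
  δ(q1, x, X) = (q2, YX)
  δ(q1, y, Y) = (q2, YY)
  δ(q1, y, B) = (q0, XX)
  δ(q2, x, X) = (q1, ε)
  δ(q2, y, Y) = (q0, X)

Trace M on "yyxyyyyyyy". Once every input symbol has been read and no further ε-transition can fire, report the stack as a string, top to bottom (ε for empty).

Z

(q0, yyxyyyyyyy, Z) ⊢ (q0, yxyyyyyyy, YZ) ⊢ (q0, xyyyyyyy, YZ) ⊢ (q1, yyyyyyy, YYZ) ⊢ (q2, yyyyyy, YYYZ) ⊢ (q0, yyyyy, XYYZ) ⊢ (q2, yyyy, YYZ) ⊢ (q0, yyy, XYZ) ⊢ (q2, yy, YZ) ⊢ (q0, y, XZ) ⊢ (q2, ε, Z)
All input consumed in state q2 with stack Z.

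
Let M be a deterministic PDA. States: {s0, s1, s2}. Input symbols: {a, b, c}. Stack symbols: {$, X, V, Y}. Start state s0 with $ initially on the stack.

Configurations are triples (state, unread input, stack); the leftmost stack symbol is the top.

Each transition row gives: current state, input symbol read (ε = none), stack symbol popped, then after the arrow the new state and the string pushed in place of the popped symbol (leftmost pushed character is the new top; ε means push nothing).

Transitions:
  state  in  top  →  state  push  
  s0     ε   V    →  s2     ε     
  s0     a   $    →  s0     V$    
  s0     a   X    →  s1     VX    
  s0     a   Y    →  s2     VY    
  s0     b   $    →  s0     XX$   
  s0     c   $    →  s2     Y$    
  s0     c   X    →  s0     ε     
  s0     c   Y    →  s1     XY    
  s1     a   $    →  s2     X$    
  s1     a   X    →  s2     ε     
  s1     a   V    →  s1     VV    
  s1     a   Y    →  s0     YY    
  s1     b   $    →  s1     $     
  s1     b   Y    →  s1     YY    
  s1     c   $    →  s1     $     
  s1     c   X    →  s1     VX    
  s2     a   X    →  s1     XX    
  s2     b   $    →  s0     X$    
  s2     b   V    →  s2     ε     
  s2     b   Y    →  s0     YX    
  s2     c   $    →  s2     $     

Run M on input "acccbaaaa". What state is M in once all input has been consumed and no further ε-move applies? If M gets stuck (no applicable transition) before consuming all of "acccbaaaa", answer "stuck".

(s0, acccbaaaa, $)
  read a, top $: go to s0, push V$ → (s0, cccbaaaa, V$)
  ε-move, top V: go to s2, push ε → (s2, cccbaaaa, $)
  read c, top $: go to s2, push $ → (s2, ccbaaaa, $)
  read c, top $: go to s2, push $ → (s2, cbaaaa, $)
  read c, top $: go to s2, push $ → (s2, baaaa, $)
  read b, top $: go to s0, push X$ → (s0, aaaa, X$)
  read a, top X: go to s1, push VX → (s1, aaa, VX$)
  read a, top V: go to s1, push VV → (s1, aa, VVX$)
  read a, top V: go to s1, push VV → (s1, a, VVVX$)
  read a, top V: go to s1, push VV → (s1, ε, VVVVX$)
All input consumed; M is in state s1.

s1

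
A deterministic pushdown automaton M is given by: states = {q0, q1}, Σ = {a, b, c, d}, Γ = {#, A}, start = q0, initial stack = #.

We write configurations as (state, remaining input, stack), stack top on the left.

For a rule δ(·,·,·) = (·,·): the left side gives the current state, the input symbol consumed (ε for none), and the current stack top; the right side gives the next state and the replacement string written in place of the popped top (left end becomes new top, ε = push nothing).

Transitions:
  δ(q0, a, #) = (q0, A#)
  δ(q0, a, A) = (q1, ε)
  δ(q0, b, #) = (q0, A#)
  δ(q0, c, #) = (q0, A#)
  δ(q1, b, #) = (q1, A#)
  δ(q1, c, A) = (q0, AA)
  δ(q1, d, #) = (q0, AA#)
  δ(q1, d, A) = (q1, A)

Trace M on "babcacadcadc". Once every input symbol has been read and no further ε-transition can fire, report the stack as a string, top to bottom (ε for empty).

(q0, babcacadcadc, #)
  read b, top #: go to q0, push A# → (q0, abcacadcadc, A#)
  read a, top A: go to q1, push ε → (q1, bcacadcadc, #)
  read b, top #: go to q1, push A# → (q1, cacadcadc, A#)
  read c, top A: go to q0, push AA → (q0, acadcadc, AA#)
  read a, top A: go to q1, push ε → (q1, cadcadc, A#)
  read c, top A: go to q0, push AA → (q0, adcadc, AA#)
  read a, top A: go to q1, push ε → (q1, dcadc, A#)
  read d, top A: go to q1, push A → (q1, cadc, A#)
  read c, top A: go to q0, push AA → (q0, adc, AA#)
  read a, top A: go to q1, push ε → (q1, dc, A#)
  read d, top A: go to q1, push A → (q1, c, A#)
  read c, top A: go to q0, push AA → (q0, ε, AA#)
All input consumed in state q0 with stack AA#.

AA#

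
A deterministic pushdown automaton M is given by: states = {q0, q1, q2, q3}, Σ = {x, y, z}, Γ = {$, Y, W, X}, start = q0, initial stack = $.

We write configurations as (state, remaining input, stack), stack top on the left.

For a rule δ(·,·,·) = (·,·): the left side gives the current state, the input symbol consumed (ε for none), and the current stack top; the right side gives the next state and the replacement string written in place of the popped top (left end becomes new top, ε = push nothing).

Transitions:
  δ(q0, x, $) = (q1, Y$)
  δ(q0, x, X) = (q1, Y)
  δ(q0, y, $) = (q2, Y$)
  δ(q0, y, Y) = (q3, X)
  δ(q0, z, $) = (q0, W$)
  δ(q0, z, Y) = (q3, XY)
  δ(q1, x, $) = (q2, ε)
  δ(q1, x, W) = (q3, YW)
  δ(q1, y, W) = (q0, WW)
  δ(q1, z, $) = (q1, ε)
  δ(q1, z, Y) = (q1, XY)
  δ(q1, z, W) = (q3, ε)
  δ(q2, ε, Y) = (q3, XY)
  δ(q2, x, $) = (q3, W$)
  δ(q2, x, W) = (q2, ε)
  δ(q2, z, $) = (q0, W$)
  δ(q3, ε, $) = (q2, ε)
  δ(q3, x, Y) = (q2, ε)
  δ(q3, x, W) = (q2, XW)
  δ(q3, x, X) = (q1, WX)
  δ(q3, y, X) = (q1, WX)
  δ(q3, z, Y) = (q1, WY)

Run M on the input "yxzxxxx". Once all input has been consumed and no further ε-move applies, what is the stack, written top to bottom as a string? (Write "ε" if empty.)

XY$

(q0, yxzxxxx, $) ⊢ (q2, xzxxxx, Y$) ⊢ (q3, xzxxxx, XY$) ⊢ (q1, zxxxx, WXY$) ⊢ (q3, xxxx, XY$) ⊢ (q1, xxx, WXY$) ⊢ (q3, xx, YWXY$) ⊢ (q2, x, WXY$) ⊢ (q2, ε, XY$)
All input consumed in state q2 with stack XY$.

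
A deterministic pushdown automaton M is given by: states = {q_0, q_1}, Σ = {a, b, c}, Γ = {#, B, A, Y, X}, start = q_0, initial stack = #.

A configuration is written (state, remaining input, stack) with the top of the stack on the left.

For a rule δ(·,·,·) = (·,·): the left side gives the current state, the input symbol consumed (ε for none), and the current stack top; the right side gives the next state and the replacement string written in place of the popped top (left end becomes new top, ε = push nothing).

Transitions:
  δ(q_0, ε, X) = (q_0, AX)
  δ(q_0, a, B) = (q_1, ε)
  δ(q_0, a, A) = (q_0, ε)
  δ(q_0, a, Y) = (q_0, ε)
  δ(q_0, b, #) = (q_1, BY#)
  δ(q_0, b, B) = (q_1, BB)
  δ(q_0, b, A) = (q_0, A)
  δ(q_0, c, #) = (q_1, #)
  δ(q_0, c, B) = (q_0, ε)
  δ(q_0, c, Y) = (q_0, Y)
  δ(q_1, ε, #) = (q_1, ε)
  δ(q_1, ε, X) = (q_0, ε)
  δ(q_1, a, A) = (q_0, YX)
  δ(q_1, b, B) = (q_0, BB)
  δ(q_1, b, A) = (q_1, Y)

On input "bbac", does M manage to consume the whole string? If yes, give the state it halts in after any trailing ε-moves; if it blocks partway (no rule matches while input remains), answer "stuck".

(q_0, bbac, #)
  read b, top #: go to q_1, push BY# → (q_1, bac, BY#)
  read b, top B: go to q_0, push BB → (q_0, ac, BBY#)
  read a, top B: go to q_1, push ε → (q_1, c, BY#)
No transition for (q_1, c, top B); M blocks with input c remaining.

stuck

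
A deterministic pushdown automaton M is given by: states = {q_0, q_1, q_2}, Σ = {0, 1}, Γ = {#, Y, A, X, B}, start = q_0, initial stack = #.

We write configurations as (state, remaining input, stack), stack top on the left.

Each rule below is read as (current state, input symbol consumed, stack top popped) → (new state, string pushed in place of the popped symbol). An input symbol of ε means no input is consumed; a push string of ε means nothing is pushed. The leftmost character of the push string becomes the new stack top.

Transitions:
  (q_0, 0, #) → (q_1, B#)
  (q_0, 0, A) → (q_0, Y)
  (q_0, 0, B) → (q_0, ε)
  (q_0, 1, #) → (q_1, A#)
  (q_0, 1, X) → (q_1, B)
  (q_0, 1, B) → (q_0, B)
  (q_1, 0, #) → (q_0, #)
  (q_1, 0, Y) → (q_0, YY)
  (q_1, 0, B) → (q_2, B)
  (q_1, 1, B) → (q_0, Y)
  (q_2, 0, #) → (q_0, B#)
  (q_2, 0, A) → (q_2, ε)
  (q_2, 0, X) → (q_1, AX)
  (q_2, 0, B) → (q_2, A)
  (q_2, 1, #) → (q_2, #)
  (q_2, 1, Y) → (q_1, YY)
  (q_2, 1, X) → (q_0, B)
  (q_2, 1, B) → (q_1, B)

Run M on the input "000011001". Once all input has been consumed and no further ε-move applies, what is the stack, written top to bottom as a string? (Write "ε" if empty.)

A#

(q_0, 000011001, #)
  read 0, top #: go to q_1, push B# → (q_1, 00011001, B#)
  read 0, top B: go to q_2, push B → (q_2, 0011001, B#)
  read 0, top B: go to q_2, push A → (q_2, 011001, A#)
  read 0, top A: go to q_2, push ε → (q_2, 11001, #)
  read 1, top #: go to q_2, push # → (q_2, 1001, #)
  read 1, top #: go to q_2, push # → (q_2, 001, #)
  read 0, top #: go to q_0, push B# → (q_0, 01, B#)
  read 0, top B: go to q_0, push ε → (q_0, 1, #)
  read 1, top #: go to q_1, push A# → (q_1, ε, A#)
All input consumed in state q_1 with stack A#.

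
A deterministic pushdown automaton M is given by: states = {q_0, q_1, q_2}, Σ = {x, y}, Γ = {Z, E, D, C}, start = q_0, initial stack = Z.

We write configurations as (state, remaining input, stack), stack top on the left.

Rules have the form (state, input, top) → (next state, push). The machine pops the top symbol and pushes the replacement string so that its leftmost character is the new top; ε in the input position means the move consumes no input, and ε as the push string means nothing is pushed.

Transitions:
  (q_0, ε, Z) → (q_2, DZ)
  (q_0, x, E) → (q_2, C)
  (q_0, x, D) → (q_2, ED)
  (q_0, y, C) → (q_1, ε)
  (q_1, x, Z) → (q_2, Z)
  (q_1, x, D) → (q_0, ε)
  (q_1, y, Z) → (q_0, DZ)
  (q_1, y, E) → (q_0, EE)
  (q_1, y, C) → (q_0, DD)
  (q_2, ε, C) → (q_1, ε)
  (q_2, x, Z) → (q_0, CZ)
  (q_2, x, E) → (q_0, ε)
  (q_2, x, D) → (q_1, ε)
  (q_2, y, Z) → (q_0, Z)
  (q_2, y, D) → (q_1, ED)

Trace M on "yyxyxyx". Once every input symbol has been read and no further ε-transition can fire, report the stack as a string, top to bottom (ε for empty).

(q_0, yyxyxyx, Z)
  ε-move, top Z: go to q_2, push DZ → (q_2, yyxyxyx, DZ)
  read y, top D: go to q_1, push ED → (q_1, yxyxyx, EDZ)
  read y, top E: go to q_0, push EE → (q_0, xyxyx, EEDZ)
  read x, top E: go to q_2, push C → (q_2, yxyx, CEDZ)
  ε-move, top C: go to q_1, push ε → (q_1, yxyx, EDZ)
  read y, top E: go to q_0, push EE → (q_0, xyx, EEDZ)
  read x, top E: go to q_2, push C → (q_2, yx, CEDZ)
  ε-move, top C: go to q_1, push ε → (q_1, yx, EDZ)
  read y, top E: go to q_0, push EE → (q_0, x, EEDZ)
  read x, top E: go to q_2, push C → (q_2, ε, CEDZ)
  ε-move, top C: go to q_1, push ε → (q_1, ε, EDZ)
All input consumed in state q_1 with stack EDZ.

EDZ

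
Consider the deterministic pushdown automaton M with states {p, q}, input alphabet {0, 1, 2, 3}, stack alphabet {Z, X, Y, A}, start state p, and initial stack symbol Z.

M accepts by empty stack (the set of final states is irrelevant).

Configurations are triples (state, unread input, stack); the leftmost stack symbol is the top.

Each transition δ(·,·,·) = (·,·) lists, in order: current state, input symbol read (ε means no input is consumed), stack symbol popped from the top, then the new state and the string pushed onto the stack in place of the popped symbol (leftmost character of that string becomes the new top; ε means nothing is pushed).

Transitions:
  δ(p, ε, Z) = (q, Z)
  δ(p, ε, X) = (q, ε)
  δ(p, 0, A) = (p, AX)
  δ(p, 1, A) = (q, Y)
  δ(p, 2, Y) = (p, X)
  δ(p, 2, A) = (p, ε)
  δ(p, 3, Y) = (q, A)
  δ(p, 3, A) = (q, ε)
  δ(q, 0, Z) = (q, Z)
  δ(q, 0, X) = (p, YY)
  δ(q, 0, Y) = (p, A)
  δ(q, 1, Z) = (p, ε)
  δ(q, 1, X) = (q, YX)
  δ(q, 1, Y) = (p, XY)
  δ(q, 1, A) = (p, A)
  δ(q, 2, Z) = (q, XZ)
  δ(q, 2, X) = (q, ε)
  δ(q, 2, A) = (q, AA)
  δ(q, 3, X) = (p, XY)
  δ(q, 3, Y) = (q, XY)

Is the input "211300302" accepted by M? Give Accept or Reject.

Reject

(p, 211300302, Z)
  ε-move, top Z: go to q, push Z → (q, 211300302, Z)
  read 2, top Z: go to q, push XZ → (q, 11300302, XZ)
  read 1, top X: go to q, push YX → (q, 1300302, YXZ)
  read 1, top Y: go to p, push XY → (p, 300302, XYXZ)
  ε-move, top X: go to q, push ε → (q, 300302, YXZ)
  read 3, top Y: go to q, push XY → (q, 00302, XYXZ)
  read 0, top X: go to p, push YY → (p, 0302, YYYXZ)
No transition applies at (p, 0302, YYYXZ); input not fully consumed.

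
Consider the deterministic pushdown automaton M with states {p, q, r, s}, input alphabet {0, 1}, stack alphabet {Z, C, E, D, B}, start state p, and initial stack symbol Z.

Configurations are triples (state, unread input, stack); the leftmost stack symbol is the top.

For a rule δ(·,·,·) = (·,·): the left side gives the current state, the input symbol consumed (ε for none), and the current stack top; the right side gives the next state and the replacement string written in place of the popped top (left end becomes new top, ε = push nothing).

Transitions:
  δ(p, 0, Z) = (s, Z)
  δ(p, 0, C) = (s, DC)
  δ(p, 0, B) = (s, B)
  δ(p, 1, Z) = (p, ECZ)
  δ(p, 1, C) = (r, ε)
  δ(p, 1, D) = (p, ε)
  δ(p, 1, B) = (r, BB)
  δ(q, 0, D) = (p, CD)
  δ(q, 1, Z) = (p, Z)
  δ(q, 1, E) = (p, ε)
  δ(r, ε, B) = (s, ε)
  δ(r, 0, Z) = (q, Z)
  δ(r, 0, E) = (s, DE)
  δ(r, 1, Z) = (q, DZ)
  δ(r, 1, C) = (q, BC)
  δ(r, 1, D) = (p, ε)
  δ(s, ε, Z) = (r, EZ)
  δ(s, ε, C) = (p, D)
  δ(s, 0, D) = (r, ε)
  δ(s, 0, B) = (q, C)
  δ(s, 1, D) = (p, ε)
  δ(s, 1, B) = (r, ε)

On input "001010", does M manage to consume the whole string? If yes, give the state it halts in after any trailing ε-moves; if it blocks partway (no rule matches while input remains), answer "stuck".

(p, 001010, Z)
  read 0, top Z: go to s, push Z → (s, 01010, Z)
  ε-move, top Z: go to r, push EZ → (r, 01010, EZ)
  read 0, top E: go to s, push DE → (s, 1010, DEZ)
  read 1, top D: go to p, push ε → (p, 010, EZ)
No transition for (p, 0, top E); M blocks with input 010 remaining.

stuck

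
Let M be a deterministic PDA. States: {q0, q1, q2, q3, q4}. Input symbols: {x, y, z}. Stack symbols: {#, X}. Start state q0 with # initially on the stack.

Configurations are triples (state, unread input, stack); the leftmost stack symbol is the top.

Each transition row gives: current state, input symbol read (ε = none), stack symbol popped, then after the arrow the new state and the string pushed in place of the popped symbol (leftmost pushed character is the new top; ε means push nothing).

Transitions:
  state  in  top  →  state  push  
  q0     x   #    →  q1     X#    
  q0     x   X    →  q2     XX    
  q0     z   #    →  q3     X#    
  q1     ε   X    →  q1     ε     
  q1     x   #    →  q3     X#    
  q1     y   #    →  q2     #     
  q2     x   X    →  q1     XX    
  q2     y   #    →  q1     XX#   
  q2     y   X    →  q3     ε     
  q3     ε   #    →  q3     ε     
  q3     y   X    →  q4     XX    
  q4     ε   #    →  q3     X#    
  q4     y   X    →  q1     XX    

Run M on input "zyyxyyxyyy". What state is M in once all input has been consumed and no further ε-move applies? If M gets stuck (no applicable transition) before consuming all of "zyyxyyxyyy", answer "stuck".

q2

(q0, zyyxyyxyyy, #)
  read z, top #: go to q3, push X# → (q3, yyxyyxyyy, X#)
  read y, top X: go to q4, push XX → (q4, yxyyxyyy, XX#)
  read y, top X: go to q1, push XX → (q1, xyyxyyy, XXX#)
  ε-move, top X: go to q1, push ε → (q1, xyyxyyy, XX#)
  ε-move, top X: go to q1, push ε → (q1, xyyxyyy, X#)
  ε-move, top X: go to q1, push ε → (q1, xyyxyyy, #)
  read x, top #: go to q3, push X# → (q3, yyxyyy, X#)
  read y, top X: go to q4, push XX → (q4, yxyyy, XX#)
  read y, top X: go to q1, push XX → (q1, xyyy, XXX#)
  ε-move, top X: go to q1, push ε → (q1, xyyy, XX#)
  ε-move, top X: go to q1, push ε → (q1, xyyy, X#)
  ε-move, top X: go to q1, push ε → (q1, xyyy, #)
  read x, top #: go to q3, push X# → (q3, yyy, X#)
  read y, top X: go to q4, push XX → (q4, yy, XX#)
  read y, top X: go to q1, push XX → (q1, y, XXX#)
  ε-move, top X: go to q1, push ε → (q1, y, XX#)
  ε-move, top X: go to q1, push ε → (q1, y, X#)
  ε-move, top X: go to q1, push ε → (q1, y, #)
  read y, top #: go to q2, push # → (q2, ε, #)
All input consumed; M is in state q2.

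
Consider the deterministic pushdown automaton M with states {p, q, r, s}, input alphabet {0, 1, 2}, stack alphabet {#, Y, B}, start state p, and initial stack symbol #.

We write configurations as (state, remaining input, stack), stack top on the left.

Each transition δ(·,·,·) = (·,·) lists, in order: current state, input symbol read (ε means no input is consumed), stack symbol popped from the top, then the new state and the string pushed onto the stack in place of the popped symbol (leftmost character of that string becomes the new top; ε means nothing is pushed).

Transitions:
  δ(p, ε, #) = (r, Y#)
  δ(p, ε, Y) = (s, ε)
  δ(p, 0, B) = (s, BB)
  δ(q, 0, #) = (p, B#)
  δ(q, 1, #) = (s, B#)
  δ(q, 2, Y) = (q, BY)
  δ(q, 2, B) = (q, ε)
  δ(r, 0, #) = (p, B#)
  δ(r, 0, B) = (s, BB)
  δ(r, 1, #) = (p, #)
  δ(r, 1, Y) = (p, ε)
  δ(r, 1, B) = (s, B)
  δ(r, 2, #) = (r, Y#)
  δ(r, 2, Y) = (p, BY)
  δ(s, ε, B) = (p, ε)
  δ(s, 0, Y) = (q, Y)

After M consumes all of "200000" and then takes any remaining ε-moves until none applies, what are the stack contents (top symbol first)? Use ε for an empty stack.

BY#

(p, 200000, #)
  ε-move, top #: go to r, push Y# → (r, 200000, Y#)
  read 2, top Y: go to p, push BY → (p, 00000, BY#)
  read 0, top B: go to s, push BB → (s, 0000, BBY#)
  ε-move, top B: go to p, push ε → (p, 0000, BY#)
  read 0, top B: go to s, push BB → (s, 000, BBY#)
  ε-move, top B: go to p, push ε → (p, 000, BY#)
  read 0, top B: go to s, push BB → (s, 00, BBY#)
  ε-move, top B: go to p, push ε → (p, 00, BY#)
  read 0, top B: go to s, push BB → (s, 0, BBY#)
  ε-move, top B: go to p, push ε → (p, 0, BY#)
  read 0, top B: go to s, push BB → (s, ε, BBY#)
  ε-move, top B: go to p, push ε → (p, ε, BY#)
All input consumed in state p with stack BY#.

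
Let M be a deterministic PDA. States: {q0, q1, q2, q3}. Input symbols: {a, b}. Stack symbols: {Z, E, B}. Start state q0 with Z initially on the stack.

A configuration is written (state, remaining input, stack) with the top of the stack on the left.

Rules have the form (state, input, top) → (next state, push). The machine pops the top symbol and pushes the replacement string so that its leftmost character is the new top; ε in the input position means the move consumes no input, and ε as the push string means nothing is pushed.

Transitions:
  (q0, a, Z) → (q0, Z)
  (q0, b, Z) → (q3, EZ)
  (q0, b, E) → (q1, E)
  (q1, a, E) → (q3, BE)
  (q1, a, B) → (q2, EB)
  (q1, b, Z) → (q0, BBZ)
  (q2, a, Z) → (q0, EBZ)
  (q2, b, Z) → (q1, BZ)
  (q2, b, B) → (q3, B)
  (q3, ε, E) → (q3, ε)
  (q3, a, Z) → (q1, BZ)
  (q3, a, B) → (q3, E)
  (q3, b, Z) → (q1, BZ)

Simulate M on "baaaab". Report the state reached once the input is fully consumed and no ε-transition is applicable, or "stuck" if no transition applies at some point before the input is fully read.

stuck

(q0, baaaab, Z) ⊢ (q3, aaaab, EZ) ⊢ (q3, aaaab, Z) ⊢ (q1, aaab, BZ) ⊢ (q2, aab, EBZ)
No transition for (q2, a, top E); M blocks with input aab remaining.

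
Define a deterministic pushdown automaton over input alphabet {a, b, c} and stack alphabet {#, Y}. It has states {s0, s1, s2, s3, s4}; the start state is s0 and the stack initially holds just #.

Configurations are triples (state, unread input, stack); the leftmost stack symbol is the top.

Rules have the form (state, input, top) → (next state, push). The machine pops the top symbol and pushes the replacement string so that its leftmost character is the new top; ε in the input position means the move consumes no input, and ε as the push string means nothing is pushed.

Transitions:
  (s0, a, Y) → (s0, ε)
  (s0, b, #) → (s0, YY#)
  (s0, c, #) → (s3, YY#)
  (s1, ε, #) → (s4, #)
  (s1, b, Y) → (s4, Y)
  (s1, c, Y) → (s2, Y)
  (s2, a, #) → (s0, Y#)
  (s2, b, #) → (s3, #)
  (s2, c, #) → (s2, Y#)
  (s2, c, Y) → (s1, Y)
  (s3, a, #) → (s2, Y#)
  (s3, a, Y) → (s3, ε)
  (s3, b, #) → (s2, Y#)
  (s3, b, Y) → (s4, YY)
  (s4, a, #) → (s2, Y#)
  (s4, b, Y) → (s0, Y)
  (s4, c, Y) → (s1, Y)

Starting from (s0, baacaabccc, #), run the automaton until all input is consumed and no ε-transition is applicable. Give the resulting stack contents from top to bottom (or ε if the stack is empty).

(s0, baacaabccc, #)
  read b, top #: go to s0, push YY# → (s0, aacaabccc, YY#)
  read a, top Y: go to s0, push ε → (s0, acaabccc, Y#)
  read a, top Y: go to s0, push ε → (s0, caabccc, #)
  read c, top #: go to s3, push YY# → (s3, aabccc, YY#)
  read a, top Y: go to s3, push ε → (s3, abccc, Y#)
  read a, top Y: go to s3, push ε → (s3, bccc, #)
  read b, top #: go to s2, push Y# → (s2, ccc, Y#)
  read c, top Y: go to s1, push Y → (s1, cc, Y#)
  read c, top Y: go to s2, push Y → (s2, c, Y#)
  read c, top Y: go to s1, push Y → (s1, ε, Y#)
All input consumed in state s1 with stack Y#.

Y#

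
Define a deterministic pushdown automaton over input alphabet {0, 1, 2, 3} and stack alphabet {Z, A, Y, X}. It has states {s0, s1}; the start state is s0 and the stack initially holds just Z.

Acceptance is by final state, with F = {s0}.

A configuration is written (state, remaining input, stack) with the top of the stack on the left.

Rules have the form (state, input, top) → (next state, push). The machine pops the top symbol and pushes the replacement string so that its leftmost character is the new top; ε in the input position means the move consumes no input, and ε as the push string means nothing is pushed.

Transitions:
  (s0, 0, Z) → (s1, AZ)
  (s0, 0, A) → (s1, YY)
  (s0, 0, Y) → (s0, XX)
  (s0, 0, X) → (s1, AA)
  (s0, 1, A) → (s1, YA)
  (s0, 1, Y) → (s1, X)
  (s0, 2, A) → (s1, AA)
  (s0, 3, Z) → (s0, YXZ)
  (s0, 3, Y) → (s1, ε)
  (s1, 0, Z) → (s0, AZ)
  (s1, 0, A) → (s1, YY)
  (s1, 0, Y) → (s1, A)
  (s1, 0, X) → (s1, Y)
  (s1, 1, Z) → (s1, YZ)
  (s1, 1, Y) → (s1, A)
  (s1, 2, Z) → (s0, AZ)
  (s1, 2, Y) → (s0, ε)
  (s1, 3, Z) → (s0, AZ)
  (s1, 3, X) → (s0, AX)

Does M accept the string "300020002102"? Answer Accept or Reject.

(s0, 300020002102, Z)
  read 3, top Z: go to s0, push YXZ → (s0, 00020002102, YXZ)
  read 0, top Y: go to s0, push XX → (s0, 0020002102, XXXZ)
  read 0, top X: go to s1, push AA → (s1, 020002102, AAXXZ)
  read 0, top A: go to s1, push YY → (s1, 20002102, YYAXXZ)
  read 2, top Y: go to s0, push ε → (s0, 0002102, YAXXZ)
  read 0, top Y: go to s0, push XX → (s0, 002102, XXAXXZ)
  read 0, top X: go to s1, push AA → (s1, 02102, AAXAXXZ)
  read 0, top A: go to s1, push YY → (s1, 2102, YYAXAXXZ)
  read 2, top Y: go to s0, push ε → (s0, 102, YAXAXXZ)
  read 1, top Y: go to s1, push X → (s1, 02, XAXAXXZ)
  read 0, top X: go to s1, push Y → (s1, 2, YAXAXXZ)
  read 2, top Y: go to s0, push ε → (s0, ε, AXAXXZ)
All input consumed; state s0 ∈ F.

Accept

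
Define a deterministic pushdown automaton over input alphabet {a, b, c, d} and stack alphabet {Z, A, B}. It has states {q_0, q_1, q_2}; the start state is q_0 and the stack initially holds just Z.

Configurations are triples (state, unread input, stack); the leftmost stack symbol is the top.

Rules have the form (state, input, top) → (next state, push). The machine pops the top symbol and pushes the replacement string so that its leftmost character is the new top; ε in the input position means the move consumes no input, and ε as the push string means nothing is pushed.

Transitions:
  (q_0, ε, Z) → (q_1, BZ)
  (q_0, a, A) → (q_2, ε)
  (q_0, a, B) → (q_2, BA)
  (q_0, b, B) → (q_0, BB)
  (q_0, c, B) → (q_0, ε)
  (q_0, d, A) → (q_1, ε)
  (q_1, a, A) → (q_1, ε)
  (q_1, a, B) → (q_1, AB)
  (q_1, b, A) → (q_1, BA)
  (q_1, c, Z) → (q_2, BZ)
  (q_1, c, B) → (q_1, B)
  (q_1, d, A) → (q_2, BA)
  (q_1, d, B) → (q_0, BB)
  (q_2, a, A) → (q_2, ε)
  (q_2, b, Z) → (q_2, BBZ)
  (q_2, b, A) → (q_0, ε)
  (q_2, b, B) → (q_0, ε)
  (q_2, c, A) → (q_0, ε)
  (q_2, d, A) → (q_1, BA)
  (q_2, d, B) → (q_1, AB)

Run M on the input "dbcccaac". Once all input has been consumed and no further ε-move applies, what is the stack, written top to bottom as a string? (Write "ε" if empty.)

(q_0, dbcccaac, Z)
  ε-move, top Z: go to q_1, push BZ → (q_1, dbcccaac, BZ)
  read d, top B: go to q_0, push BB → (q_0, bcccaac, BBZ)
  read b, top B: go to q_0, push BB → (q_0, cccaac, BBBZ)
  read c, top B: go to q_0, push ε → (q_0, ccaac, BBZ)
  read c, top B: go to q_0, push ε → (q_0, caac, BZ)
  read c, top B: go to q_0, push ε → (q_0, aac, Z)
  ε-move, top Z: go to q_1, push BZ → (q_1, aac, BZ)
  read a, top B: go to q_1, push AB → (q_1, ac, ABZ)
  read a, top A: go to q_1, push ε → (q_1, c, BZ)
  read c, top B: go to q_1, push B → (q_1, ε, BZ)
All input consumed in state q_1 with stack BZ.

BZ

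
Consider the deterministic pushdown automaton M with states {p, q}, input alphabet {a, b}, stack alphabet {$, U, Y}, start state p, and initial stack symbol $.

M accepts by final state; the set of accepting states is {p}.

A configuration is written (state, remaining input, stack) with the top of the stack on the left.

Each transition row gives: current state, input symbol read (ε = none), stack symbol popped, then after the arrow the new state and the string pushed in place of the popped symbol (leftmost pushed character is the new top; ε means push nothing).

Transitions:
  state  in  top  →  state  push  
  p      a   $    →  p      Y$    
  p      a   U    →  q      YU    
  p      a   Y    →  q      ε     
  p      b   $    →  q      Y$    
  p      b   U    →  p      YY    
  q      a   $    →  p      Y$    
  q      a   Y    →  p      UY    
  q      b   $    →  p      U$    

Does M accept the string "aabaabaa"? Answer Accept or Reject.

(p, aabaabaa, $) ⊢ (p, abaabaa, Y$) ⊢ (q, baabaa, $) ⊢ (p, aabaa, U$) ⊢ (q, abaa, YU$) ⊢ (p, baa, UYU$) ⊢ (p, aa, YYYU$) ⊢ (q, a, YYU$) ⊢ (p, ε, UYYU$)
All input consumed; state p ∈ F.

Accept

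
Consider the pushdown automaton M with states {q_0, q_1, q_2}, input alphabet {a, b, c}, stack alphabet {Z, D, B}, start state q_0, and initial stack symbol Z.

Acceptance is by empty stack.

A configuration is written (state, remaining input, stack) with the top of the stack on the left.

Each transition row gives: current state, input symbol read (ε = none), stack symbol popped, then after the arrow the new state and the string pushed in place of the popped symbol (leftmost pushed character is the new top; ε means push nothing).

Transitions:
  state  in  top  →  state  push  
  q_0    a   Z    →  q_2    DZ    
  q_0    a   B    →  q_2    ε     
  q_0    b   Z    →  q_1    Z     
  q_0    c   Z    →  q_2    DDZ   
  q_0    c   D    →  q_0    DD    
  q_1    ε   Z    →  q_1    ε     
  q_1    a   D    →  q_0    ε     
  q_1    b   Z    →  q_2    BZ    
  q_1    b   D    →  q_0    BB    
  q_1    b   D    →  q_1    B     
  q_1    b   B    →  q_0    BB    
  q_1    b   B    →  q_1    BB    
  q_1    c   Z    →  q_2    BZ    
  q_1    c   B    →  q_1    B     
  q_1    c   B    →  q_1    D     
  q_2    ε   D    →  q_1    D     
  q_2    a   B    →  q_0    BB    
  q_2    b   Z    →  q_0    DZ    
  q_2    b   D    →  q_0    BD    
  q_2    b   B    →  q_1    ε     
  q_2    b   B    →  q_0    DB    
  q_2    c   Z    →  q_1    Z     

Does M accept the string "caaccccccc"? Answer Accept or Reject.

Reject

No computation consumes all input and empties the stack.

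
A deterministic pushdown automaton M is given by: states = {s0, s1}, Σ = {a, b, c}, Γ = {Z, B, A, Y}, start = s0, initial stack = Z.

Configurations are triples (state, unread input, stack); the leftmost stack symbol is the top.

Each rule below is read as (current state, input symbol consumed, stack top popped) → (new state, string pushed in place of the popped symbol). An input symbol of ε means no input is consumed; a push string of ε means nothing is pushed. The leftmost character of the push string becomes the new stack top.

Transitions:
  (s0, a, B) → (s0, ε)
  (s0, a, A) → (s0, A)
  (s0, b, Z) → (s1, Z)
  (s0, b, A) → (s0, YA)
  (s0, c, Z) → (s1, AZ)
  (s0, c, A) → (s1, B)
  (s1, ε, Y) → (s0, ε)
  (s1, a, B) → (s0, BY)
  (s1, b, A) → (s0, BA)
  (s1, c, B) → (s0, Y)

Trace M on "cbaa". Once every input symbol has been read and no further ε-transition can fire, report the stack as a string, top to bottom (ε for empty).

AZ

(s0, cbaa, Z)
  read c, top Z: go to s1, push AZ → (s1, baa, AZ)
  read b, top A: go to s0, push BA → (s0, aa, BAZ)
  read a, top B: go to s0, push ε → (s0, a, AZ)
  read a, top A: go to s0, push A → (s0, ε, AZ)
All input consumed in state s0 with stack AZ.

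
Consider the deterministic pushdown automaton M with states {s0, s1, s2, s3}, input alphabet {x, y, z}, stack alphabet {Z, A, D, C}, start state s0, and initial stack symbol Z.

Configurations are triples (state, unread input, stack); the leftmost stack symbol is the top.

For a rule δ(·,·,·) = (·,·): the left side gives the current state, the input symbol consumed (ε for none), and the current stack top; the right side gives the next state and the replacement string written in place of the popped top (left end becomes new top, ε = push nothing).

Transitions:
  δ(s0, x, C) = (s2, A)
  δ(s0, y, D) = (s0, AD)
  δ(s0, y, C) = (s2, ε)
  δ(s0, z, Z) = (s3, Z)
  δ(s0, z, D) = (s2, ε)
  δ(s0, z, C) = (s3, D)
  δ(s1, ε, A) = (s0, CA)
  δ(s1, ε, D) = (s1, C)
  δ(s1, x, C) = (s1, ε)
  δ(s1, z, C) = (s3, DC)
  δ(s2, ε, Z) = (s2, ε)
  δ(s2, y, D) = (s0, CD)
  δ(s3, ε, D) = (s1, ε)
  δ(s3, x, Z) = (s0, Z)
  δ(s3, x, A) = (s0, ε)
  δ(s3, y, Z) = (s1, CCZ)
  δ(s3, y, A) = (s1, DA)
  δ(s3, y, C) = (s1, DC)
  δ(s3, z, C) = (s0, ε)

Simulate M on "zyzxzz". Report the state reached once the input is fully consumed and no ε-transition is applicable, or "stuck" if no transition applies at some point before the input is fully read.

(s0, zyzxzz, Z)
  read z, top Z: go to s3, push Z → (s3, yzxzz, Z)
  read y, top Z: go to s1, push CCZ → (s1, zxzz, CCZ)
  read z, top C: go to s3, push DC → (s3, xzz, DCCZ)
  ε-move, top D: go to s1, push ε → (s1, xzz, CCZ)
  read x, top C: go to s1, push ε → (s1, zz, CZ)
  read z, top C: go to s3, push DC → (s3, z, DCZ)
  ε-move, top D: go to s1, push ε → (s1, z, CZ)
  read z, top C: go to s3, push DC → (s3, ε, DCZ)
  ε-move, top D: go to s1, push ε → (s1, ε, CZ)
All input consumed; M is in state s1.

s1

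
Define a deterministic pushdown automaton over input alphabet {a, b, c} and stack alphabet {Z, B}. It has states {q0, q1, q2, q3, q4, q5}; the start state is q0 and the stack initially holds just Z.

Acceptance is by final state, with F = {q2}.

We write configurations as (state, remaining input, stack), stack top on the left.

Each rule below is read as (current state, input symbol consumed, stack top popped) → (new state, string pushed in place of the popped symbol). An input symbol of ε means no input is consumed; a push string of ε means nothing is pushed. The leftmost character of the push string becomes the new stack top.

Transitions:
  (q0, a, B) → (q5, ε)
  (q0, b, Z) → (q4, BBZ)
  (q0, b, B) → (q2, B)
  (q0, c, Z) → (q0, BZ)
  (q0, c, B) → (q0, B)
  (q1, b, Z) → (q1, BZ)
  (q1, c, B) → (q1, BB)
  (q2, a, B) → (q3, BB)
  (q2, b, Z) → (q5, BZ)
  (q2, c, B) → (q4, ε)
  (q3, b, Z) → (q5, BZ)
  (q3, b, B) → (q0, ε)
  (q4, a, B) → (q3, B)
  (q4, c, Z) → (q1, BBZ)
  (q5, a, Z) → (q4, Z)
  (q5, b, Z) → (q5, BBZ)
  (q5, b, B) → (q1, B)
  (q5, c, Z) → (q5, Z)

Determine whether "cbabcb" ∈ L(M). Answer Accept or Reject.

(q0, cbabcb, Z) ⊢ (q0, babcb, BZ) ⊢ (q2, abcb, BZ) ⊢ (q3, bcb, BBZ) ⊢ (q0, cb, BZ) ⊢ (q0, b, BZ) ⊢ (q2, ε, BZ)
All input consumed; state q2 ∈ F.

Accept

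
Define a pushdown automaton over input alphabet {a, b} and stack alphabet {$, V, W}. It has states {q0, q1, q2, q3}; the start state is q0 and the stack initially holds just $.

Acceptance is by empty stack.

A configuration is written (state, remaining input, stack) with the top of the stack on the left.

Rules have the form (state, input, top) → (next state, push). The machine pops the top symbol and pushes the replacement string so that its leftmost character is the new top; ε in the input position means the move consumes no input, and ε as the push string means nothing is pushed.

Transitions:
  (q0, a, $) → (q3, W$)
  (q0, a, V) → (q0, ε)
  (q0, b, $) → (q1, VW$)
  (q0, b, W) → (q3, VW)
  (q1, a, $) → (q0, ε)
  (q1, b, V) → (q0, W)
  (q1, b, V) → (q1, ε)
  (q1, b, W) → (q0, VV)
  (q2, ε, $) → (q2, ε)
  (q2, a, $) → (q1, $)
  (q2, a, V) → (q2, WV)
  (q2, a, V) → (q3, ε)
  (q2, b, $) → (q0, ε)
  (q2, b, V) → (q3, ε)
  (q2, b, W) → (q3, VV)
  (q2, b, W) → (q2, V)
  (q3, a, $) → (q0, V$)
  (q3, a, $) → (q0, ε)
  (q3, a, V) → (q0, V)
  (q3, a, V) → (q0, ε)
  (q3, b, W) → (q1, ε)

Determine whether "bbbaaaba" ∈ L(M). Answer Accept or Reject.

One accepting computation: (q0, bbbaaaba, $) ⊢ (q1, bbaaaba, VW$) ⊢ (q1, baaaba, W$) ⊢ (q0, aaaba, VV$) ⊢ (q0, aaba, V$) ⊢ (q0, aba, $) ⊢ (q3, ba, W$) ⊢ (q1, a, $) ⊢ (q0, ε, ε)
All input consumed and the stack is empty.

Accept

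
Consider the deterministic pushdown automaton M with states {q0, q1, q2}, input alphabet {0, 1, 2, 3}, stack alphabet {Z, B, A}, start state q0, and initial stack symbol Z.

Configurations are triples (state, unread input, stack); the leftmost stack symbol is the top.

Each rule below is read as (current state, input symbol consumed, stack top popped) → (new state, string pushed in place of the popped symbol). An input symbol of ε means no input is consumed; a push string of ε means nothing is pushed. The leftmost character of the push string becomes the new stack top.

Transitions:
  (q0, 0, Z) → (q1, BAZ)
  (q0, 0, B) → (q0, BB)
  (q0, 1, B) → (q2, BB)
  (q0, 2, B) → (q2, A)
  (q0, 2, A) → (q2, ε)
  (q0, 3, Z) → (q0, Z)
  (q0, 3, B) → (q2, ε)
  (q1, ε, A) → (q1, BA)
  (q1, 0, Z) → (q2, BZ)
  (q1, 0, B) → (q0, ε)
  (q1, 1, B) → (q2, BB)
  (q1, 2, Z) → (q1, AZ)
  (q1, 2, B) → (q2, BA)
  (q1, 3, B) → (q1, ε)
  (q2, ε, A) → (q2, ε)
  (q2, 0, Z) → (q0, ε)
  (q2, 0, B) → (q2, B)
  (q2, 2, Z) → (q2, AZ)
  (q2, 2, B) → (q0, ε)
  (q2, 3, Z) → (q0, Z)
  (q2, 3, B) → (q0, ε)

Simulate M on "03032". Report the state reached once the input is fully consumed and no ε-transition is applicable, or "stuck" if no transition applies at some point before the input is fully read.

(q0, 03032, Z) ⊢ (q1, 3032, BAZ) ⊢ (q1, 032, AZ) ⊢ (q1, 032, BAZ) ⊢ (q0, 32, AZ)
No transition for (q0, 3, top A); M blocks with input 32 remaining.

stuck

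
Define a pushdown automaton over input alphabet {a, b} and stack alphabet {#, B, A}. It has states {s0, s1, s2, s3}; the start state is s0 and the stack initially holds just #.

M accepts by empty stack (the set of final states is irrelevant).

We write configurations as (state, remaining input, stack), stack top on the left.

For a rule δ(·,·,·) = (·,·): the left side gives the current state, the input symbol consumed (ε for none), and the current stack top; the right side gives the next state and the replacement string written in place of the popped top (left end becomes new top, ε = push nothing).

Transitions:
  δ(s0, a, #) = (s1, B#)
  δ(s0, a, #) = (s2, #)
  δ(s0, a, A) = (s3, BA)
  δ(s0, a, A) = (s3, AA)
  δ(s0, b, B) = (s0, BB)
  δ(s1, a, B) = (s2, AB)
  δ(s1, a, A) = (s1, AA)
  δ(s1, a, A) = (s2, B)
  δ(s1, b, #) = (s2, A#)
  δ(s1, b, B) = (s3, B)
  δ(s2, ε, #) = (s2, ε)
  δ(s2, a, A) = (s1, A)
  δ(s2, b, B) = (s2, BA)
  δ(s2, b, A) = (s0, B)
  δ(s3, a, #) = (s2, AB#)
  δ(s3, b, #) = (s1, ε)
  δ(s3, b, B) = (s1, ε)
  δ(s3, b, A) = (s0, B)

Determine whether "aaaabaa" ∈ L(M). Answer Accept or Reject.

No computation consumes all input and empties the stack.

Reject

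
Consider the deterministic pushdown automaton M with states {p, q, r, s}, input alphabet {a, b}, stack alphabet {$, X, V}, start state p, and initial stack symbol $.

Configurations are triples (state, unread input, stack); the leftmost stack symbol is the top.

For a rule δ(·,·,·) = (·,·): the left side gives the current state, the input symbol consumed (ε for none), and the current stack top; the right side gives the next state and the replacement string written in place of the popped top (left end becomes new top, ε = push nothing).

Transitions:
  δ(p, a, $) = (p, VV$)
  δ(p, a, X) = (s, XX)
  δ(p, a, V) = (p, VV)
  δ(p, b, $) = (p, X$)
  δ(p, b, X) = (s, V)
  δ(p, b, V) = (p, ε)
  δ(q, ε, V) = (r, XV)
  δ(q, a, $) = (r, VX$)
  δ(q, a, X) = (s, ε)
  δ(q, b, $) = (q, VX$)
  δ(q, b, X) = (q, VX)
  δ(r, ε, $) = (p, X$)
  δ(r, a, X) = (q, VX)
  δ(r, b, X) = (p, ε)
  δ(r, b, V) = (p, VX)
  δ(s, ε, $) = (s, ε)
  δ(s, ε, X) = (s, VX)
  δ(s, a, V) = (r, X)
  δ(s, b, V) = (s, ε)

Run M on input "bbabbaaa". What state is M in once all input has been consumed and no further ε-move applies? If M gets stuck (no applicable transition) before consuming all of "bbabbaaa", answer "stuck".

(p, bbabbaaa, $)
  read b, top $: go to p, push X$ → (p, babbaaa, X$)
  read b, top X: go to s, push V → (s, abbaaa, V$)
  read a, top V: go to r, push X → (r, bbaaa, X$)
  read b, top X: go to p, push ε → (p, baaa, $)
  read b, top $: go to p, push X$ → (p, aaa, X$)
  read a, top X: go to s, push XX → (s, aa, XX$)
  ε-move, top X: go to s, push VX → (s, aa, VXX$)
  read a, top V: go to r, push X → (r, a, XXX$)
  read a, top X: go to q, push VX → (q, ε, VXXX$)
  ε-move, top V: go to r, push XV → (r, ε, XVXXX$)
All input consumed; M is in state r.

r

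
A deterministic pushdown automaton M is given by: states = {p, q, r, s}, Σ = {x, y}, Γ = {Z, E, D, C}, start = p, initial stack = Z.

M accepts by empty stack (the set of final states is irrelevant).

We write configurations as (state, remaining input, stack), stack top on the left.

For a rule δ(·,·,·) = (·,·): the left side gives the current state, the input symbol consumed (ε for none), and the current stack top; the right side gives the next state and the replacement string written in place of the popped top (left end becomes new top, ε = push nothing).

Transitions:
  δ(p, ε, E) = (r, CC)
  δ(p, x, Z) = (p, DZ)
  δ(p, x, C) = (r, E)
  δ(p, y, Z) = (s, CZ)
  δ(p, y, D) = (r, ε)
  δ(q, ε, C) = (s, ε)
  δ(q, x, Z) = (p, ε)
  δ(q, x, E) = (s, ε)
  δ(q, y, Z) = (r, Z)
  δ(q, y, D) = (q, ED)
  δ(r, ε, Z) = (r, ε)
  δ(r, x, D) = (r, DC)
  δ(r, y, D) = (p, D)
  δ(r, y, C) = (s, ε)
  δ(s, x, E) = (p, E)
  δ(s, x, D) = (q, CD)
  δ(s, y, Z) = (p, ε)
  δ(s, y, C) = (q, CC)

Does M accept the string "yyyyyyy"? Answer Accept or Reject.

(p, yyyyyyy, Z)
  read y, top Z: go to s, push CZ → (s, yyyyyy, CZ)
  read y, top C: go to q, push CC → (q, yyyyy, CCZ)
  ε-move, top C: go to s, push ε → (s, yyyyy, CZ)
  read y, top C: go to q, push CC → (q, yyyy, CCZ)
  ε-move, top C: go to s, push ε → (s, yyyy, CZ)
  read y, top C: go to q, push CC → (q, yyy, CCZ)
  ε-move, top C: go to s, push ε → (s, yyy, CZ)
  read y, top C: go to q, push CC → (q, yy, CCZ)
  ε-move, top C: go to s, push ε → (s, yy, CZ)
  read y, top C: go to q, push CC → (q, y, CCZ)
  ε-move, top C: go to s, push ε → (s, y, CZ)
  read y, top C: go to q, push CC → (q, ε, CCZ)
  ε-move, top C: go to s, push ε → (s, ε, CZ)
All input consumed; stack is CZ, not empty, and no further ε-move applies.

Reject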